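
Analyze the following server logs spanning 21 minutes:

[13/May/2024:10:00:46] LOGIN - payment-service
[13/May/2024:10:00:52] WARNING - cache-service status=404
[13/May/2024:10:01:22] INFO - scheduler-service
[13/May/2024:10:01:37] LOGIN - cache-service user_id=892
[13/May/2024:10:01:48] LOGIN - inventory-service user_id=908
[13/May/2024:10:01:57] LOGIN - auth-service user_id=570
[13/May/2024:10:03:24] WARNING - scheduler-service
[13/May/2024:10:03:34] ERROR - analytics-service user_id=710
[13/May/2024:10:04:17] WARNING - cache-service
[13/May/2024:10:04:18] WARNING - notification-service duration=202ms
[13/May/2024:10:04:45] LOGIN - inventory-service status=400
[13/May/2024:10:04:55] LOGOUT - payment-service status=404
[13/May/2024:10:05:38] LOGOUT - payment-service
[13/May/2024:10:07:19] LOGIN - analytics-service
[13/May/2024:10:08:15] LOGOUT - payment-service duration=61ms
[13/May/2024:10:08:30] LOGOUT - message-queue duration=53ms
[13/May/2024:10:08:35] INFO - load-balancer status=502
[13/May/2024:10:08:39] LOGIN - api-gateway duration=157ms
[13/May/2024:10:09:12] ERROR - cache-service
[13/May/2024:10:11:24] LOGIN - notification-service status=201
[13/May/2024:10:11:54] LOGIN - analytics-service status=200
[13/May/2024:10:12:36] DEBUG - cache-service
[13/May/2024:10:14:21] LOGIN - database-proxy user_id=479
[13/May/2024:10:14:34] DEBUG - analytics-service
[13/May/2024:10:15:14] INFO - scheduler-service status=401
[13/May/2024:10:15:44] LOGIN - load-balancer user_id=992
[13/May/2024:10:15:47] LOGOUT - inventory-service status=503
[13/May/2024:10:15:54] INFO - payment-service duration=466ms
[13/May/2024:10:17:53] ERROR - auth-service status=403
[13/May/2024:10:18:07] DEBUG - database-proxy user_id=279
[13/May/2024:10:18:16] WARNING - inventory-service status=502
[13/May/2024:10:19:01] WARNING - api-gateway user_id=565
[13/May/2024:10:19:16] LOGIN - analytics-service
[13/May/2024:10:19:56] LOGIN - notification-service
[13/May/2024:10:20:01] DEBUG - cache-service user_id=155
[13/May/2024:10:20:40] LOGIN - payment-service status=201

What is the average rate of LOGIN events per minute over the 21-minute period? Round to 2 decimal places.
0.67

To calculate the rate:

1. Count total LOGIN events: 14
2. Total time period: 21 minutes
3. Rate = 14 / 21 = 0.67 events per minute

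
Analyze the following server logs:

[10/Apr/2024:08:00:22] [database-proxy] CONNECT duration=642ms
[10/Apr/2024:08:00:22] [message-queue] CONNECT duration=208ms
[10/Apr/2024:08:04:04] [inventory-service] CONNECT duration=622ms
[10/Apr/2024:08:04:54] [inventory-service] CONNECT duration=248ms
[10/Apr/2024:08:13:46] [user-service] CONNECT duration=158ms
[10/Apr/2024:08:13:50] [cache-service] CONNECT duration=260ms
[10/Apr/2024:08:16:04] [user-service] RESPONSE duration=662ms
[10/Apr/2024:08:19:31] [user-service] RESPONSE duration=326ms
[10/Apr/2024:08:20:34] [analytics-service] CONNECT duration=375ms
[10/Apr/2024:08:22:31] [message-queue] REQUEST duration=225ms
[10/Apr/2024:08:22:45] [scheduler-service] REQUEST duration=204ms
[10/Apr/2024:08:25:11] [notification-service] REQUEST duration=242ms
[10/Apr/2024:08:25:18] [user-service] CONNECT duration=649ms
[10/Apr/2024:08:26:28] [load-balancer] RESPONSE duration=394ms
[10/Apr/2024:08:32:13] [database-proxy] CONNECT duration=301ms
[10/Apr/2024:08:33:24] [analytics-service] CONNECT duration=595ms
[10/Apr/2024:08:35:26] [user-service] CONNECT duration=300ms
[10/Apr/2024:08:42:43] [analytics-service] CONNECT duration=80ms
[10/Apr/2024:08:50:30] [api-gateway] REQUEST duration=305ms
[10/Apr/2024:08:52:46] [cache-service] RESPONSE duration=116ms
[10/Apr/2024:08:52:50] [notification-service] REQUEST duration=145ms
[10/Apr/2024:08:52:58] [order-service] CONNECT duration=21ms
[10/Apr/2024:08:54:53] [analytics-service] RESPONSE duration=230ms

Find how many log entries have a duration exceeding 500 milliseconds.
5

To count timeouts:

1. Threshold: 500ms
2. Extract duration from each log entry
3. Count entries where duration > 500
4. Timeout count: 5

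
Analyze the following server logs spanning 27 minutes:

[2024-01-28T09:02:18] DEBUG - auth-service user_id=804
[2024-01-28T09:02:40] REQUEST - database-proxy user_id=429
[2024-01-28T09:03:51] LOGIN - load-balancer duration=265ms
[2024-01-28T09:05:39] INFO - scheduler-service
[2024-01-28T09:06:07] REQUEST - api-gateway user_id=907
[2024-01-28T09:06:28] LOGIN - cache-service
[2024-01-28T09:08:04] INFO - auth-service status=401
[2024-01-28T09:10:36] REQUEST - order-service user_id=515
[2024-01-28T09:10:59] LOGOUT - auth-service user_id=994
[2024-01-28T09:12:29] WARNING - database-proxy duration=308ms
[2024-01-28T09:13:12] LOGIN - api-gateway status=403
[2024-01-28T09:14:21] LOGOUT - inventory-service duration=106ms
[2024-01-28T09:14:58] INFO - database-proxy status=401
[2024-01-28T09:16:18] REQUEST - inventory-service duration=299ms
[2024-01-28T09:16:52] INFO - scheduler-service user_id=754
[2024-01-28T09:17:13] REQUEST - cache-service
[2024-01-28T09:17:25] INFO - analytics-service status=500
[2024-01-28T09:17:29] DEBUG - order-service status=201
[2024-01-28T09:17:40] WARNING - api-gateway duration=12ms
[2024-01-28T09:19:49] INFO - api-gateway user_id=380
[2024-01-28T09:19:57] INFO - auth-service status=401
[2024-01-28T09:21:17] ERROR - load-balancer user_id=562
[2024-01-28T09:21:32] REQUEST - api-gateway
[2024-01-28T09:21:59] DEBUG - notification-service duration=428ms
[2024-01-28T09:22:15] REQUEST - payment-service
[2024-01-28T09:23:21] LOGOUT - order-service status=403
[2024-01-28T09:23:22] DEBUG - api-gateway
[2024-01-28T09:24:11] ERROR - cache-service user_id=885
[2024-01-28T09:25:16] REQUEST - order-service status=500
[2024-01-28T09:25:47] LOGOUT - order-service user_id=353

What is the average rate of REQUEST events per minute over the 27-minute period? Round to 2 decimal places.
0.3

To calculate the rate:

1. Count total REQUEST events: 8
2. Total time period: 27 minutes
3. Rate = 8 / 27 = 0.3 events per minute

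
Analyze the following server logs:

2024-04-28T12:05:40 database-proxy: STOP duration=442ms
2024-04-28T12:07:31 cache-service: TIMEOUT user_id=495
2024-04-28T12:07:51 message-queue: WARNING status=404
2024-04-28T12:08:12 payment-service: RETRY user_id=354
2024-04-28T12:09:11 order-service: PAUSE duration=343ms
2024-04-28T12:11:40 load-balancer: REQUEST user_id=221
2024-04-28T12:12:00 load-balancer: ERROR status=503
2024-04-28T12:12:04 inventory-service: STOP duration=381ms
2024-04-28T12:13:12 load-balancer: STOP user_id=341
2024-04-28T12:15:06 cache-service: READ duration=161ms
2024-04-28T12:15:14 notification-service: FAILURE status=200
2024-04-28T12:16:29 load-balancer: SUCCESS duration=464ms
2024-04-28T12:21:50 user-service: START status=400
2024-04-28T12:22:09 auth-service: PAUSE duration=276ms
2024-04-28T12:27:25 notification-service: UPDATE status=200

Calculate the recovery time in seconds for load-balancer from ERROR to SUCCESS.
269

To calculate recovery time:

1. Find ERROR event for load-balancer: 2024-04-28T12:12:00
2. Find next SUCCESS event for load-balancer: 2024-04-28T12:16:29
3. Recovery time: 2024-04-28T12:16:29 - 2024-04-28T12:12:00 = 269 seconds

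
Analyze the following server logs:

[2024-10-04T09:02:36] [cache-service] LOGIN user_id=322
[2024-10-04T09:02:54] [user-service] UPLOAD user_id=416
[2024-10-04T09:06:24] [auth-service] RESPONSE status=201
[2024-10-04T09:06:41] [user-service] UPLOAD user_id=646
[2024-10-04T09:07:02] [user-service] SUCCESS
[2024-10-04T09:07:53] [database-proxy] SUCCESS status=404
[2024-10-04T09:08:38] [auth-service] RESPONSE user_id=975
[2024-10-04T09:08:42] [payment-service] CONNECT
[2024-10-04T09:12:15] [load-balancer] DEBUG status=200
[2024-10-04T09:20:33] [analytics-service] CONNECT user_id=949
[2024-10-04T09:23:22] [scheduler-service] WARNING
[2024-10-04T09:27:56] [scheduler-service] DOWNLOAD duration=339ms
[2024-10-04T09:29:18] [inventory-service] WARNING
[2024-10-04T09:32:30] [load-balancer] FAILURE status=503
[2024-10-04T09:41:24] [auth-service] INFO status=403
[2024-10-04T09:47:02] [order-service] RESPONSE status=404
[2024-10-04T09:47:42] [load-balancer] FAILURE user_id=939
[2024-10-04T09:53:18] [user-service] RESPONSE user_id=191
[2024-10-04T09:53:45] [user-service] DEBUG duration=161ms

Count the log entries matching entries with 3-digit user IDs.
7

To find matching entries:

1. Pattern to match: entries with 3-digit user IDs
2. Scan each log entry for the pattern
3. Count matches: 7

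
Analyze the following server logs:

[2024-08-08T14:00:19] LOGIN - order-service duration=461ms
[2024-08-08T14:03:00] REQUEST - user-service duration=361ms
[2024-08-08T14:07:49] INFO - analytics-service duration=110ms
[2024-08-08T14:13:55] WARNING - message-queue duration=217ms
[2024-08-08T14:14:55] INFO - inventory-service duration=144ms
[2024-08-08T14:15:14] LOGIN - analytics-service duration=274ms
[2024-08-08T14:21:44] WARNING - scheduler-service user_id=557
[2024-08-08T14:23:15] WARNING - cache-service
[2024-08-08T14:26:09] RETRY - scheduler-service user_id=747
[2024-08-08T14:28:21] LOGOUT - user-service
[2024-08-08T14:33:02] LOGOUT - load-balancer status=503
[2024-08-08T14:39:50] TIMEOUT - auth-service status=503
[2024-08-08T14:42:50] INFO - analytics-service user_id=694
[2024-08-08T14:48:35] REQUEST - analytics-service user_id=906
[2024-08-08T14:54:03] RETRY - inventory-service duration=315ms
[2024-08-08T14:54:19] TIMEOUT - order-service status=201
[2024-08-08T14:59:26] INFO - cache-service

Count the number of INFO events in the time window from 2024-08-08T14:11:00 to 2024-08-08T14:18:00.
1

To count events in the time window:

1. Window boundaries: 2024-08-08T14:11:00 to 2024-08-08T14:18:00
2. Filter for INFO events within this window
3. Count matching events: 1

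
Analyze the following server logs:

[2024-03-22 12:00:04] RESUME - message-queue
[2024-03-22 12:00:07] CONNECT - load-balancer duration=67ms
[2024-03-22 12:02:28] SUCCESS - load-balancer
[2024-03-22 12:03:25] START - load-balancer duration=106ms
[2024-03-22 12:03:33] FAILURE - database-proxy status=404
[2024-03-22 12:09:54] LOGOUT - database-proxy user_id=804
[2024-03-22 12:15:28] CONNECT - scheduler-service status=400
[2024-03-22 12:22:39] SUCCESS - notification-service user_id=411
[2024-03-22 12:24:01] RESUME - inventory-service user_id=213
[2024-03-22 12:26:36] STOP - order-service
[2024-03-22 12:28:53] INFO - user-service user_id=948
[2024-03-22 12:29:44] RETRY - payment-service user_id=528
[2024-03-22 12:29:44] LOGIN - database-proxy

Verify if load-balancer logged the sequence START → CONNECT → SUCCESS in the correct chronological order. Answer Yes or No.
No

To verify sequence order:

1. Find all events in sequence START → CONNECT → SUCCESS for load-balancer
2. Extract their timestamps
3. Check if timestamps are in ascending order
4. Result: No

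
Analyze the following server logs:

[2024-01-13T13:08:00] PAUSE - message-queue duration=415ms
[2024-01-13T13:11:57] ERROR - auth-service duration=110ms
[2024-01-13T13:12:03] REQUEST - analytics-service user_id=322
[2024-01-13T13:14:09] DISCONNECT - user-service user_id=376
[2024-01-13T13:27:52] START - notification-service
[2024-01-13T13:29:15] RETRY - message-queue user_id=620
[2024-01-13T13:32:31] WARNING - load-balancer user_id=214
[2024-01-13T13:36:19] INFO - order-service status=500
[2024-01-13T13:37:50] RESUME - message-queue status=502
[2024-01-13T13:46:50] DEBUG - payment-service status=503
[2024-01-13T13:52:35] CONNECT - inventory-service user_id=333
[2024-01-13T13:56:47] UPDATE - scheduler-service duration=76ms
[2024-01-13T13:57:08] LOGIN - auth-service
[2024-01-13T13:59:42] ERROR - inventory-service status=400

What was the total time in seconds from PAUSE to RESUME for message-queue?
1790

To calculate state duration:

1. Find PAUSE event for message-queue: 2024-01-13T13:08:00
2. Find RESUME event for message-queue: 2024-01-13T13:37:50
3. Calculate duration: 2024-01-13T13:37:50 - 2024-01-13T13:08:00 = 1790 seconds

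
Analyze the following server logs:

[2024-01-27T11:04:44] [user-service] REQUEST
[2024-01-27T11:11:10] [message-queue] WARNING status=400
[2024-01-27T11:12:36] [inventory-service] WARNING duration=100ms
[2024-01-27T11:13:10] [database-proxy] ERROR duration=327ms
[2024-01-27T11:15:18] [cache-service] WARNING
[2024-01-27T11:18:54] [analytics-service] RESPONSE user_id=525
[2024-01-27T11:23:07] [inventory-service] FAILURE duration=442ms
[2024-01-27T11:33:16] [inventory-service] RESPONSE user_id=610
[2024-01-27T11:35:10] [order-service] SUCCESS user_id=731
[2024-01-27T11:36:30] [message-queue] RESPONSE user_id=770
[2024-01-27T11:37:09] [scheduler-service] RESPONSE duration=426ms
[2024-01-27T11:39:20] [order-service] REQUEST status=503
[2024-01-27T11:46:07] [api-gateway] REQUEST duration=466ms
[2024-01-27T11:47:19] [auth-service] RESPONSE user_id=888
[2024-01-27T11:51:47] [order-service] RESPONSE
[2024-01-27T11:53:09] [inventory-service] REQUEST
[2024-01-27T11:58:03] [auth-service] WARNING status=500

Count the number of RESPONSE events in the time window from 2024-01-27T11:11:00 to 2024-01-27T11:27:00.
1

To count events in the time window:

1. Window boundaries: 2024-01-27T11:11:00 to 2024-01-27T11:27:00
2. Filter for RESPONSE events within this window
3. Count matching events: 1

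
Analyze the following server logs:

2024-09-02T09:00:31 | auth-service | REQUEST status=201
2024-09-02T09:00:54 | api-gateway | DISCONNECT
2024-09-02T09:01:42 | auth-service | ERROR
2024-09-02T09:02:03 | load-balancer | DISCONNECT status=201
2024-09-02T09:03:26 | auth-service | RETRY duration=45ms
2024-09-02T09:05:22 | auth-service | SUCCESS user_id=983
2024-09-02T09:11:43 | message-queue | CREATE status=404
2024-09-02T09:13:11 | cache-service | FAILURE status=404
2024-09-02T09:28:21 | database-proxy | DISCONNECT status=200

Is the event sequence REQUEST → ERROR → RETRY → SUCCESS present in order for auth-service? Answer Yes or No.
Yes

To verify sequence order:

1. Find all events in sequence REQUEST → ERROR → RETRY → SUCCESS for auth-service
2. Extract their timestamps
3. Check if timestamps are in ascending order
4. Result: Yes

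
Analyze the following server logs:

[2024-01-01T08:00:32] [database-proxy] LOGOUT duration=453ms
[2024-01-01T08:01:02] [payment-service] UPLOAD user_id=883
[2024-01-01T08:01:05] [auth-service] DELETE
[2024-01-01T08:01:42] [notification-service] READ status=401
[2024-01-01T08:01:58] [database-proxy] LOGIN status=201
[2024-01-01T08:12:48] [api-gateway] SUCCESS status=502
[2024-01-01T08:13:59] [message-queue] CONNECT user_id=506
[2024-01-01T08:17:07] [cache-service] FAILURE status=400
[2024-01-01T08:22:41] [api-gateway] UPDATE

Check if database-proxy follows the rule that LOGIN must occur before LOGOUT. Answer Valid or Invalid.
Invalid

To validate ordering:

1. Required order: LOGIN → LOGOUT
2. Rule: LOGIN must occur before LOGOUT
3. Check actual order of events for database-proxy
4. Result: Invalid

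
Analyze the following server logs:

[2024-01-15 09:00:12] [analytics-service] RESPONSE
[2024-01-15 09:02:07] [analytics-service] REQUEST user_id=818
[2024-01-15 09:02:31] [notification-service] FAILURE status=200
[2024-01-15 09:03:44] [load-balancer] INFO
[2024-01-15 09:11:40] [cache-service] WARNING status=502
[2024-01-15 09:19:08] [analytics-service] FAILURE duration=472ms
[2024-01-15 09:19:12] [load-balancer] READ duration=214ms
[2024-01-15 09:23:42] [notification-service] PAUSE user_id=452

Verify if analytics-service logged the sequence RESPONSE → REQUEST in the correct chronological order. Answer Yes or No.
Yes

To verify sequence order:

1. Find all events in sequence RESPONSE → REQUEST for analytics-service
2. Extract their timestamps
3. Check if timestamps are in ascending order
4. Result: Yes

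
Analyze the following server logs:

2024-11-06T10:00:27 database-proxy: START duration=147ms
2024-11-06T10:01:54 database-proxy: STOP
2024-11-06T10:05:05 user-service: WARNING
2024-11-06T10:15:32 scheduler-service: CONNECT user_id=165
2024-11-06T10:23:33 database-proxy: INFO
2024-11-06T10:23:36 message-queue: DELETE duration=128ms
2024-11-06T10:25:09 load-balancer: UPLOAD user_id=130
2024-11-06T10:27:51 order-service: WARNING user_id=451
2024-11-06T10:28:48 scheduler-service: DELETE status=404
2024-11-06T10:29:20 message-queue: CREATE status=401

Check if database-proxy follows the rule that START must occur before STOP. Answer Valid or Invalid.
Valid

To validate ordering:

1. Required order: START → STOP
2. Rule: START must occur before STOP
3. Check actual order of events for database-proxy
4. Result: Valid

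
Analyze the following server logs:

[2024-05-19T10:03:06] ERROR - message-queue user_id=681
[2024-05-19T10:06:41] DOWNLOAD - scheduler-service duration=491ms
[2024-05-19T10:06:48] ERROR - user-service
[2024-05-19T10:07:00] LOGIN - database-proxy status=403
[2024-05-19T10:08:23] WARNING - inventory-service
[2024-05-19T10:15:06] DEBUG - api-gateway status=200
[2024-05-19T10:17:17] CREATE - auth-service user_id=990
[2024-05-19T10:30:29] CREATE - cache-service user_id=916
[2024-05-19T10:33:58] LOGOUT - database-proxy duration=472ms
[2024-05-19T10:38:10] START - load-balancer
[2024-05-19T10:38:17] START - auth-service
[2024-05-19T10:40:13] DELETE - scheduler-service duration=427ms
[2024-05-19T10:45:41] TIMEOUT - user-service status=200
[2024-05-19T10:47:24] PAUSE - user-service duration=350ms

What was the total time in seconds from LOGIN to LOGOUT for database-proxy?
1618

To calculate state duration:

1. Find LOGIN event for database-proxy: 2024-05-19T10:07:00
2. Find LOGOUT event for database-proxy: 2024-05-19T10:33:58
3. Calculate duration: 2024-05-19T10:33:58 - 2024-05-19T10:07:00 = 1618 seconds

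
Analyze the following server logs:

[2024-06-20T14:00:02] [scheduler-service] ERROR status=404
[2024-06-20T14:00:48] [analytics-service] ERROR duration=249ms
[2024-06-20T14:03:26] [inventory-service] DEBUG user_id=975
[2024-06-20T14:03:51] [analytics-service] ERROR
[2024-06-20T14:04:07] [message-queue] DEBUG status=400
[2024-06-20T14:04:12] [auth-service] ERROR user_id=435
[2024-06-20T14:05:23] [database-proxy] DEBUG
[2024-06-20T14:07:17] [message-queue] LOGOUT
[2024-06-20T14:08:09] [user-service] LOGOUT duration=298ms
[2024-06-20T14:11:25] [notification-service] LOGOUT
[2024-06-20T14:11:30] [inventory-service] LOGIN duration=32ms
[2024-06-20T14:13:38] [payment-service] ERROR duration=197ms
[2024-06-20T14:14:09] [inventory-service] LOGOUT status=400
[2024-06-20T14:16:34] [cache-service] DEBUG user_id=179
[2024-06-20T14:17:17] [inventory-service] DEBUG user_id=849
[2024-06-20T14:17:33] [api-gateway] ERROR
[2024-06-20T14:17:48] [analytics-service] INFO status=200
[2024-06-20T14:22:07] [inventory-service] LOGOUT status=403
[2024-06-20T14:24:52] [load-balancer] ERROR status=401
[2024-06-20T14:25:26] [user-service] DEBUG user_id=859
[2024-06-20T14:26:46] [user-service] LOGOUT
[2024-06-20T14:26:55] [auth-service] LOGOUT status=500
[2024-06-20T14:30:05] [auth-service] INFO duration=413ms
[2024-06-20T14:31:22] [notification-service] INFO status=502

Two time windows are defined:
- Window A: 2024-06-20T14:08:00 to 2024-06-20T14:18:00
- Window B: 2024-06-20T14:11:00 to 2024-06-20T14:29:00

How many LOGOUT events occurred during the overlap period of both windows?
2

To find overlap events:

1. Window A: 2024-06-20T14:08:00 to 2024-06-20T14:18:00
2. Window B: 2024-06-20T14:11:00 to 2024-06-20T14:29:00
3. Overlap period: 2024-06-20T14:11:00 to 2024-06-20T14:18:00
4. Count LOGOUT events in overlap: 2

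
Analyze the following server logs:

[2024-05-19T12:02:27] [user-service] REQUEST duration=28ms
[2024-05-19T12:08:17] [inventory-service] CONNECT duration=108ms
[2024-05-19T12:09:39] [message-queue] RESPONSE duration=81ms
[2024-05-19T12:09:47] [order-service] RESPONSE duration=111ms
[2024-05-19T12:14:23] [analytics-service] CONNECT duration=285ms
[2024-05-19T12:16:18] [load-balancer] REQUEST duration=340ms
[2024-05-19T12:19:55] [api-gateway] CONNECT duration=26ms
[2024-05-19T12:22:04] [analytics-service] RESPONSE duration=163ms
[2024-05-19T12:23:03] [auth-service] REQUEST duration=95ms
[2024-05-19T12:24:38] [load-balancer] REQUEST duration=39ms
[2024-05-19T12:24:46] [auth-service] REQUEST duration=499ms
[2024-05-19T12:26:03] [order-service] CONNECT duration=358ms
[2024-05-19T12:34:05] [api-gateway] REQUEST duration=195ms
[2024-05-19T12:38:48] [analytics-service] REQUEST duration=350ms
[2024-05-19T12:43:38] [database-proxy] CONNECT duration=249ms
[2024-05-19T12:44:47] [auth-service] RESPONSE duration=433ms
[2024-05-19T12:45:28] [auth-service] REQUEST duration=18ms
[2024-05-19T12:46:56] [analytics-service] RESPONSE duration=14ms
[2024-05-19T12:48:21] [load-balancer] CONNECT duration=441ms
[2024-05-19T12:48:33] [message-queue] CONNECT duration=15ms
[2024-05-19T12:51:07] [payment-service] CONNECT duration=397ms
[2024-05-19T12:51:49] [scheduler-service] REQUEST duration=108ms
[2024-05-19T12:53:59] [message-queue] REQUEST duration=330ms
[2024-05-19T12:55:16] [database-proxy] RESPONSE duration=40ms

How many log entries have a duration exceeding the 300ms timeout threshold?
8

To count timeouts:

1. Threshold: 300ms
2. Extract duration from each log entry
3. Count entries where duration > 300
4. Timeout count: 8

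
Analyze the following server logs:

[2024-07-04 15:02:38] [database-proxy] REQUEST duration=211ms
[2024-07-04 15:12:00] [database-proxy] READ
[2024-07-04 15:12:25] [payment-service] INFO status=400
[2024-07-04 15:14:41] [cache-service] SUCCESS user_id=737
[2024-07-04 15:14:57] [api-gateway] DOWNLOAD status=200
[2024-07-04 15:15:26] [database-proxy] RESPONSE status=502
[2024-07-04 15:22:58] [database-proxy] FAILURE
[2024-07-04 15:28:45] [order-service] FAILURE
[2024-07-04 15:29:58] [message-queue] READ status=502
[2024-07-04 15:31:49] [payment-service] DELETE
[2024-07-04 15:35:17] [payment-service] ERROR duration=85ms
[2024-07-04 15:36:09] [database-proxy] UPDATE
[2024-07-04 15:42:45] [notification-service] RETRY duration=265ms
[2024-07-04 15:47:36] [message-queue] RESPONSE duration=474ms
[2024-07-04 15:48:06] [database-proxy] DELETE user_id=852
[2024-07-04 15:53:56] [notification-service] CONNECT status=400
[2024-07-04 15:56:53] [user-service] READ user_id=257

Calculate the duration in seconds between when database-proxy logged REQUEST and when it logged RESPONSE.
768

To find the time between events:

1. Locate the first REQUEST event for database-proxy: 2024-07-04 15:02:38
2. Locate the first RESPONSE event for database-proxy: 2024-07-04 15:15:26
3. Calculate the difference: 2024-07-04 15:15:26 - 2024-07-04 15:02:38 = 768 seconds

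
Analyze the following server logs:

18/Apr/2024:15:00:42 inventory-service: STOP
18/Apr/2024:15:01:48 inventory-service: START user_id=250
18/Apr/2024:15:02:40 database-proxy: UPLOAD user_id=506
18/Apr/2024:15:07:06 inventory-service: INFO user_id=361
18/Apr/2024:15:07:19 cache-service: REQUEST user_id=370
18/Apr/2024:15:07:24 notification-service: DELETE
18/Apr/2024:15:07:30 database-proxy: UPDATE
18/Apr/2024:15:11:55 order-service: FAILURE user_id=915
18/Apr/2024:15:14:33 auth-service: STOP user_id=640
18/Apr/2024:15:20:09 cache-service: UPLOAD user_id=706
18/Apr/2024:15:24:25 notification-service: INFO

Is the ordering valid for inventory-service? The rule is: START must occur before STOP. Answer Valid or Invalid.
Invalid

To validate ordering:

1. Required order: START → STOP
2. Rule: START must occur before STOP
3. Check actual order of events for inventory-service
4. Result: Invalid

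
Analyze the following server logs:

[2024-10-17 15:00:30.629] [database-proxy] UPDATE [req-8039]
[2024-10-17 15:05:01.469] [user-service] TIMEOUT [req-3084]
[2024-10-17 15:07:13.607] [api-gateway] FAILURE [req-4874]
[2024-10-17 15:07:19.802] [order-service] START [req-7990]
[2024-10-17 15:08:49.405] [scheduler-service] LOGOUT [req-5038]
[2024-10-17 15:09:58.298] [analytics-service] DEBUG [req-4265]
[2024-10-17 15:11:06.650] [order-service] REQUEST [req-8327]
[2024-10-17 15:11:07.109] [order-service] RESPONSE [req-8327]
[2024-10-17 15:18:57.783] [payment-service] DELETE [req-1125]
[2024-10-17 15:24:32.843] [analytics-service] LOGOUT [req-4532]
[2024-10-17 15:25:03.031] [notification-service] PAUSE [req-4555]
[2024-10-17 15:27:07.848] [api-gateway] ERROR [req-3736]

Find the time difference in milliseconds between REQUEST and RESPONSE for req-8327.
459

To calculate latency:

1. Find REQUEST with id req-8327: 2024-10-17 15:11:06.650
2. Find RESPONSE with id req-8327: 2024-10-17 15:11:07.109
3. Latency: 2024-10-17 15:11:07.109 - 2024-10-17 15:11:06.650 = 459ms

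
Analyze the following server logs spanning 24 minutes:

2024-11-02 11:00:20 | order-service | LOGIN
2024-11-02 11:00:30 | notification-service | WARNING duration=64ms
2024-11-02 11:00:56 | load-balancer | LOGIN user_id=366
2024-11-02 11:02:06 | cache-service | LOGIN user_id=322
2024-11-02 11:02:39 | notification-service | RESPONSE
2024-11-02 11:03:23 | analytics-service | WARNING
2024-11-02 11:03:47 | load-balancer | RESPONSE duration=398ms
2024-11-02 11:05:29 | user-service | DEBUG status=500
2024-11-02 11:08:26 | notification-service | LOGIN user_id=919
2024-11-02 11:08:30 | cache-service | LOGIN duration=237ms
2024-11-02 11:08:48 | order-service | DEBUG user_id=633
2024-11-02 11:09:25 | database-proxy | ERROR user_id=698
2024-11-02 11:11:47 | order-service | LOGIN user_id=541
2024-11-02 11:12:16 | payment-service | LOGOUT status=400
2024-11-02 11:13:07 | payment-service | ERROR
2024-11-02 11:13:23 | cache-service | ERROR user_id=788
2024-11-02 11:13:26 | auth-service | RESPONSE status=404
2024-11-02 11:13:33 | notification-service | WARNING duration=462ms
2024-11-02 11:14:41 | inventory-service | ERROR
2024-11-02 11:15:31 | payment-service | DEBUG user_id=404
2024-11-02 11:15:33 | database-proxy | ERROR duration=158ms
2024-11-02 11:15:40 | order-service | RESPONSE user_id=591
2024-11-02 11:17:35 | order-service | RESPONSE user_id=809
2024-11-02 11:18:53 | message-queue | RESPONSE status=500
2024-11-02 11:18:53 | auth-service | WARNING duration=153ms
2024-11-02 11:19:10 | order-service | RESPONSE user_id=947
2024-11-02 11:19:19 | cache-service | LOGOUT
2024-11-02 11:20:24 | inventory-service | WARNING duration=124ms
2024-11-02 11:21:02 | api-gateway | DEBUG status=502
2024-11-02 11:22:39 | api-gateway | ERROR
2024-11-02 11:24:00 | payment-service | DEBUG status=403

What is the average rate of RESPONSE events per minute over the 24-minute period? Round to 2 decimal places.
0.29

To calculate the rate:

1. Count total RESPONSE events: 7
2. Total time period: 24 minutes
3. Rate = 7 / 24 = 0.29 events per minute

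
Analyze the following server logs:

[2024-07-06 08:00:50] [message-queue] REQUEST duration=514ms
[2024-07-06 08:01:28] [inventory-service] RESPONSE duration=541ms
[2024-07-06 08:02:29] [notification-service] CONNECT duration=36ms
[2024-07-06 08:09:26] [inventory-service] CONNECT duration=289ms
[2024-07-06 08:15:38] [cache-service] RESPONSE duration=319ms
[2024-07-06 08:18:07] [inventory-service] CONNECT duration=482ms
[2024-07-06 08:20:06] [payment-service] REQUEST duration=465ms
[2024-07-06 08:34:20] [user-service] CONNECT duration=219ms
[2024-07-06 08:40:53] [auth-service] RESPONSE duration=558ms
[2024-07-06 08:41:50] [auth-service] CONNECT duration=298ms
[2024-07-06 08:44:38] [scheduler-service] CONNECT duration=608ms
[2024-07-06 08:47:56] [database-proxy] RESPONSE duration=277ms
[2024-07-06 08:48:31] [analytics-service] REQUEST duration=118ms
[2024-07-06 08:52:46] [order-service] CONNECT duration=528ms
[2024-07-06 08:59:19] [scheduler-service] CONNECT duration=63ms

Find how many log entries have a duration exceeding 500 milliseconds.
5

To count timeouts:

1. Threshold: 500ms
2. Extract duration from each log entry
3. Count entries where duration > 500
4. Timeout count: 5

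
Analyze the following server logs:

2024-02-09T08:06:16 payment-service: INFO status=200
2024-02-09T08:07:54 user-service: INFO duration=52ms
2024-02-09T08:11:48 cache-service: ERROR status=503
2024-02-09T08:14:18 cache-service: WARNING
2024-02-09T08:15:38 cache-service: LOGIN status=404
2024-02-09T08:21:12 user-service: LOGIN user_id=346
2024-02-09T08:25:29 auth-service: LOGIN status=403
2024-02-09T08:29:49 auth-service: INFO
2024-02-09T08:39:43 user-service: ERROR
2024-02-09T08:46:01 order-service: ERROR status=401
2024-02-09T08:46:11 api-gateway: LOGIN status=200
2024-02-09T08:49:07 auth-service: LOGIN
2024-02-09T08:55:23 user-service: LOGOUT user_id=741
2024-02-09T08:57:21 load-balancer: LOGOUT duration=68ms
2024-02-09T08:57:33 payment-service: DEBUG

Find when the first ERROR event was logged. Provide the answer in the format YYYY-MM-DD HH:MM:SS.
2024-02-09 08:11:48

To find the first event:

1. Filter for all ERROR events
2. Sort by timestamp
3. Select the first one
4. Timestamp: 2024-02-09 08:11:48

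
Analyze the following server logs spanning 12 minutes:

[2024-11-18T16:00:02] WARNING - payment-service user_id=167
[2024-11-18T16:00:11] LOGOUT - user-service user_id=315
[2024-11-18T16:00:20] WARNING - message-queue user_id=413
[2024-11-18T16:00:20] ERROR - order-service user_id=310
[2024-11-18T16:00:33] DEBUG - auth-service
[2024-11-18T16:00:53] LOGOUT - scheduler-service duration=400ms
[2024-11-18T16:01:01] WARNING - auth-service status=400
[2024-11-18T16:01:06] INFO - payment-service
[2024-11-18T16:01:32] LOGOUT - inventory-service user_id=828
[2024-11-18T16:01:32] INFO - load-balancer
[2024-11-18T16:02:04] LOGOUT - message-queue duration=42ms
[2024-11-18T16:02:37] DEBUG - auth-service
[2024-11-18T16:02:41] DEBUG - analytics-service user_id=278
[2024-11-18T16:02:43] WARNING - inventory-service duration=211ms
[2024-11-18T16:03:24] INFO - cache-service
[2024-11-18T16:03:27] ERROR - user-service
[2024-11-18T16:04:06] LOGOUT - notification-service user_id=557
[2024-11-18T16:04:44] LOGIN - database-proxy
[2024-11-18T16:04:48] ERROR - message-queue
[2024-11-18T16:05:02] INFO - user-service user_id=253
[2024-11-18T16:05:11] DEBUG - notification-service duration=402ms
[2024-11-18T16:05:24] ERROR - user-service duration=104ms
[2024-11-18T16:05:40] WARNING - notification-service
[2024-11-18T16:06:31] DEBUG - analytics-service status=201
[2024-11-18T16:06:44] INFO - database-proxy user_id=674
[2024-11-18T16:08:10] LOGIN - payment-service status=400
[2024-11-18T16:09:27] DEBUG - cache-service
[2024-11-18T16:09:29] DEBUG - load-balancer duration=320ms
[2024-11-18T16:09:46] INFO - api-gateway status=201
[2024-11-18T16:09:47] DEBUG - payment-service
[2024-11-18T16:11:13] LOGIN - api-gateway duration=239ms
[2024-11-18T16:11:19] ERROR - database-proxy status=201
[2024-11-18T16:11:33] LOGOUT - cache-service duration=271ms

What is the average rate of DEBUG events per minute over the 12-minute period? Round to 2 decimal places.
0.67

To calculate the rate:

1. Count total DEBUG events: 8
2. Total time period: 12 minutes
3. Rate = 8 / 12 = 0.67 events per minute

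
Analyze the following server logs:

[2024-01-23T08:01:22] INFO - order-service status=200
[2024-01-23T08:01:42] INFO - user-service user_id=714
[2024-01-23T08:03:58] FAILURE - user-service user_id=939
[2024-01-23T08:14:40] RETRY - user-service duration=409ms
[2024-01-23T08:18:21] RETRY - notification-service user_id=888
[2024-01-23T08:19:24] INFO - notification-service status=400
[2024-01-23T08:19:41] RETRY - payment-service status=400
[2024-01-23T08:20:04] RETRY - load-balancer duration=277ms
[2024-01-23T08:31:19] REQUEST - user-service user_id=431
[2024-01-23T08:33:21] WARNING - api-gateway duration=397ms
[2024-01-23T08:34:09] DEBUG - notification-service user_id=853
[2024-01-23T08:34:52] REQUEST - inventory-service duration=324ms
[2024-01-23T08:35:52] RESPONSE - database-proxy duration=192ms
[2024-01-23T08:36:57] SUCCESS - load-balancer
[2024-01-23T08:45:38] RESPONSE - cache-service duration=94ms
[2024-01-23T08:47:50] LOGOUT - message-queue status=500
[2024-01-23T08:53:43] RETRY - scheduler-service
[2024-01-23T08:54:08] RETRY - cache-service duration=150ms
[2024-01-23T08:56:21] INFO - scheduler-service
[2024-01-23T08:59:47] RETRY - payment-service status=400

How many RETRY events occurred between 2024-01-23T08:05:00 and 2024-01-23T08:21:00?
4

To count events in the time window:

1. Window boundaries: 2024-01-23T08:05:00 to 2024-01-23T08:21:00
2. Filter for RETRY events within this window
3. Count matching events: 4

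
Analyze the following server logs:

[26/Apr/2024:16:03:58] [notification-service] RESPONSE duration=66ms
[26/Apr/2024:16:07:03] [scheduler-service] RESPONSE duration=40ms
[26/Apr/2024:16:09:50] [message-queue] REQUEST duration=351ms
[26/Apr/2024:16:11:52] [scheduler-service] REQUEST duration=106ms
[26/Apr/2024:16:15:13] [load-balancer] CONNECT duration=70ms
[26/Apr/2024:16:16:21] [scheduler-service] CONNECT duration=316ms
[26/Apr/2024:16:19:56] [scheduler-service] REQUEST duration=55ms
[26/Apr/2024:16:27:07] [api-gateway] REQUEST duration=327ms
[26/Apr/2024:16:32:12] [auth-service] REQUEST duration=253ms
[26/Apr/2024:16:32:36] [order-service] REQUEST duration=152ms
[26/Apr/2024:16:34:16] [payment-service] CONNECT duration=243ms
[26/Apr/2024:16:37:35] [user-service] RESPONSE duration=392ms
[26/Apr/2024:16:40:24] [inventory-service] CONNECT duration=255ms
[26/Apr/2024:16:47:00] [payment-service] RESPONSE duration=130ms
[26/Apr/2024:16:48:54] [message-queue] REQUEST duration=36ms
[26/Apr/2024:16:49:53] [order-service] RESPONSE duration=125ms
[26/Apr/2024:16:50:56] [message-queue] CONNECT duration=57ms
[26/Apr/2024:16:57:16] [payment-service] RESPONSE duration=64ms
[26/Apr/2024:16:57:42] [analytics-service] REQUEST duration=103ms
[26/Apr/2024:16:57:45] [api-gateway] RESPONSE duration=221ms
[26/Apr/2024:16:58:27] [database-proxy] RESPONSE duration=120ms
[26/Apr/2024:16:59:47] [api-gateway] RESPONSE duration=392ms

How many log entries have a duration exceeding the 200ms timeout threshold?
9

To count timeouts:

1. Threshold: 200ms
2. Extract duration from each log entry
3. Count entries where duration > 200
4. Timeout count: 9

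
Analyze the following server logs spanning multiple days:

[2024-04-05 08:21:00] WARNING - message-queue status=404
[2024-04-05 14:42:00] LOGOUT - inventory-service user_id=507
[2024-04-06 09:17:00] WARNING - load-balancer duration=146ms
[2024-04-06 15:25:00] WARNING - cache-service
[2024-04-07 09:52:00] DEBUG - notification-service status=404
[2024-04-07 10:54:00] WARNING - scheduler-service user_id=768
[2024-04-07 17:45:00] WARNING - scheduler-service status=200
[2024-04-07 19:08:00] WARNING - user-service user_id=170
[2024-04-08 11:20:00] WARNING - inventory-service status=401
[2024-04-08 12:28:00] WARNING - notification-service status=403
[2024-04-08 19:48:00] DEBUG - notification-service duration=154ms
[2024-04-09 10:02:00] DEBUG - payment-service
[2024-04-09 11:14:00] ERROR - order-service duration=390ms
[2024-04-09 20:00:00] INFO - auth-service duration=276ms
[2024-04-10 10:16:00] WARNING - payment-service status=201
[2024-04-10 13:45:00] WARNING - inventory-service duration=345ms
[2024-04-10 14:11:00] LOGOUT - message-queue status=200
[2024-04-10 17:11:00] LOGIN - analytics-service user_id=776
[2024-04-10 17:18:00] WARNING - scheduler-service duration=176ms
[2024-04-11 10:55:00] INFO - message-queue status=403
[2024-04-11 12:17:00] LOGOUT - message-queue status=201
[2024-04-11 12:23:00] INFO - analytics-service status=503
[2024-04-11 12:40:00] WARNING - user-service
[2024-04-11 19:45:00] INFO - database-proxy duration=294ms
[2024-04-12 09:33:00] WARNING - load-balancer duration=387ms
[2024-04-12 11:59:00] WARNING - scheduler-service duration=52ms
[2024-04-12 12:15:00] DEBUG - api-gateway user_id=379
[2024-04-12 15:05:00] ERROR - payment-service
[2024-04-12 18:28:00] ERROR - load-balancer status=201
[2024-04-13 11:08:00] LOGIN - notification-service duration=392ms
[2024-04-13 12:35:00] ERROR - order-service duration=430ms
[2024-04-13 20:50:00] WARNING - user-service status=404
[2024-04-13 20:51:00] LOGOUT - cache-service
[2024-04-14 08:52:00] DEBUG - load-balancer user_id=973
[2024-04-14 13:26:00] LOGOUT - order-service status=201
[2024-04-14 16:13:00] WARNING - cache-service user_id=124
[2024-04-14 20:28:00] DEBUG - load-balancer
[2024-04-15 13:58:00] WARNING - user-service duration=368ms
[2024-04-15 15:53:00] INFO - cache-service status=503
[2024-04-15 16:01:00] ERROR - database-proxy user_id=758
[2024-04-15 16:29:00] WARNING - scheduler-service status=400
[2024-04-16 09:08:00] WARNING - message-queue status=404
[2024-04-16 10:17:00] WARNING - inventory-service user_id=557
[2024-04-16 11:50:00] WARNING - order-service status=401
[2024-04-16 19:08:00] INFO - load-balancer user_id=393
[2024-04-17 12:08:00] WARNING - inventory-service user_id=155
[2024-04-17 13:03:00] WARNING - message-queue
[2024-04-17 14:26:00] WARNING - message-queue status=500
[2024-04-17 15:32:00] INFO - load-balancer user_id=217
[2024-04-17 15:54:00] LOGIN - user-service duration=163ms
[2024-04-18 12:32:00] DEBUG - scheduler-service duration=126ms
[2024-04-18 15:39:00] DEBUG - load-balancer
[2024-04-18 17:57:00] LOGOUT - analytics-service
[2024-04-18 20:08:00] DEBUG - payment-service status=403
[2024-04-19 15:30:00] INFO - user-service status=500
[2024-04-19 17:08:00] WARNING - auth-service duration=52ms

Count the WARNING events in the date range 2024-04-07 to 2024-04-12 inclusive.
11

To filter by date range:

1. Date range: 2024-04-07 through 2024-04-12, both dates inclusive
2. Filter for WARNING events whose date falls in this range
3. Count matching events: 11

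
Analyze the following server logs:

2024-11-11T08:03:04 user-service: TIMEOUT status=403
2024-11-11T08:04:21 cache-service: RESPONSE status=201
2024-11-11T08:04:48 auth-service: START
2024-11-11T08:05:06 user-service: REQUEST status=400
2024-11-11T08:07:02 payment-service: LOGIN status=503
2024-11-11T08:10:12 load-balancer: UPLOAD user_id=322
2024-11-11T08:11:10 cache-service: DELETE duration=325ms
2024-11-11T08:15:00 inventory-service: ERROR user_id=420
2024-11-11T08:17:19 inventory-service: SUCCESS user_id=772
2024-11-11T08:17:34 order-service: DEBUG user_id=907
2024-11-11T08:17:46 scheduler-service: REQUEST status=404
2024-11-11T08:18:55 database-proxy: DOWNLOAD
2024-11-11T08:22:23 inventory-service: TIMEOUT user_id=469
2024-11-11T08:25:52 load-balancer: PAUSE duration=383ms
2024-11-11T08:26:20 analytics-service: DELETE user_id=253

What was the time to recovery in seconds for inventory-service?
139

To calculate recovery time:

1. Find ERROR event for inventory-service: 2024-11-11T08:15:00
2. Find next SUCCESS event for inventory-service: 2024-11-11T08:17:19
3. Recovery time: 2024-11-11T08:17:19 - 2024-11-11T08:15:00 = 139 seconds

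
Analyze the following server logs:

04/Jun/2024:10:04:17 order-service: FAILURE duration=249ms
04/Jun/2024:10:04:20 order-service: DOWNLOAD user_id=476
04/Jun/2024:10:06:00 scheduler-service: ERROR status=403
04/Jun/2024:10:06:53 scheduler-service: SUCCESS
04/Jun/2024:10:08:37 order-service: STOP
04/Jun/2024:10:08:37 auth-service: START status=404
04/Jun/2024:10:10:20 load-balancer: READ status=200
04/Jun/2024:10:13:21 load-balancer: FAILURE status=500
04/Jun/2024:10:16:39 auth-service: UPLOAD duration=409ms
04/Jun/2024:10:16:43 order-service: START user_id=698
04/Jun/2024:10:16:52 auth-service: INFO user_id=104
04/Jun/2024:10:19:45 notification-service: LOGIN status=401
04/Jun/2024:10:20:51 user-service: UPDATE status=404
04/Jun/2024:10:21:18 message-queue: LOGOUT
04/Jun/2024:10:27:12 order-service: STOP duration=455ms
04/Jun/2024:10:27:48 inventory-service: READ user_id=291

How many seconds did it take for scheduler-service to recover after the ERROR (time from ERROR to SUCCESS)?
53

To calculate recovery time:

1. Find ERROR event for scheduler-service: 04/Jun/2024:10:06:00
2. Find next SUCCESS event for scheduler-service: 04/Jun/2024:10:06:53
3. Recovery time: 04/Jun/2024:10:06:53 - 04/Jun/2024:10:06:00 = 53 seconds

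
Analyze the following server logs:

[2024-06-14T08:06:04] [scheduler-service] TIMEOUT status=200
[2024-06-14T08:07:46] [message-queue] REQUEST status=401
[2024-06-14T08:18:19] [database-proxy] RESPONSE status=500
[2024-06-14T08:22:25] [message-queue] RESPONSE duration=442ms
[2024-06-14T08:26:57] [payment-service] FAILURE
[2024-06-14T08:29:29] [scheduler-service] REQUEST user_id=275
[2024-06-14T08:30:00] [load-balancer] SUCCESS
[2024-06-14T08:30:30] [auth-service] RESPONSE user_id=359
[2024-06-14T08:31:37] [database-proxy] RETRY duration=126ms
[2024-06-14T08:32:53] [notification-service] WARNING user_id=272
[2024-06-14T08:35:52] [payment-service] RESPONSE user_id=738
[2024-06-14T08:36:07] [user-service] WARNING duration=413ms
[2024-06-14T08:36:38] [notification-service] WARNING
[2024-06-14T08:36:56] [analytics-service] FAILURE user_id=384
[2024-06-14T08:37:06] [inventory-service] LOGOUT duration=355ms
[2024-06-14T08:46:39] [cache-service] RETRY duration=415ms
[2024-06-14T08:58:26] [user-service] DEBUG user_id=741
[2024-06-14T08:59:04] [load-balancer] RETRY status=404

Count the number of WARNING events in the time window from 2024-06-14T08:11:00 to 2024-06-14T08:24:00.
0

To count events in the time window:

1. Window boundaries: 2024-06-14T08:11:00 to 2024-06-14T08:24:00
2. Filter for WARNING events within this window
3. Count matching events: 0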